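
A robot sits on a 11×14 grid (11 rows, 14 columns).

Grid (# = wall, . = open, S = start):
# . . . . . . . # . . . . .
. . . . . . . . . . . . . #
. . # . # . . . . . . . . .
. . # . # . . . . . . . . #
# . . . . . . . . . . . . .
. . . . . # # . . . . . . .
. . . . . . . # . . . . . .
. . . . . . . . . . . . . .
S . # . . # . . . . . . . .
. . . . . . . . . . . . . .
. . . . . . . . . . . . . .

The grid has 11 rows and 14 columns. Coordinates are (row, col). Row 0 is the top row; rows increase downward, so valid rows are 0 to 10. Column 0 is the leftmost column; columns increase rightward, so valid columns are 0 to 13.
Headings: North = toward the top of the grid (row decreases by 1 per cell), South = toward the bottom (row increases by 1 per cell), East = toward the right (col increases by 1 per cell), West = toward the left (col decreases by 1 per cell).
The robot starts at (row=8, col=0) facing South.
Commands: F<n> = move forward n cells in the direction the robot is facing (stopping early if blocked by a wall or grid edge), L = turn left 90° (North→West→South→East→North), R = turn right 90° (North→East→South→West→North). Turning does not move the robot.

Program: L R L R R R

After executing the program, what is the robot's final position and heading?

Start: (row=8, col=0), facing South
  L: turn left, now facing East
  R: turn right, now facing South
  L: turn left, now facing East
  R: turn right, now facing South
  R: turn right, now facing West
  R: turn right, now facing North
Final: (row=8, col=0), facing North

Answer: Final position: (row=8, col=0), facing North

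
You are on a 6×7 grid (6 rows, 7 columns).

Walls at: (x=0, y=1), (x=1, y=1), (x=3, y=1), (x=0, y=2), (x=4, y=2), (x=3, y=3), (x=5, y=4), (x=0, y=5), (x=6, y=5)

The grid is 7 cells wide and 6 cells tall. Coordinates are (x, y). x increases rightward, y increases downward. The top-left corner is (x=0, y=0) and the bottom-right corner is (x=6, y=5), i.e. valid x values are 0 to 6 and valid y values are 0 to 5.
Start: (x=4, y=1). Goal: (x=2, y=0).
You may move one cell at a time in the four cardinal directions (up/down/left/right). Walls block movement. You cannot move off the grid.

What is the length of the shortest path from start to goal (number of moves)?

BFS from (x=4, y=1) until reaching (x=2, y=0):
  Distance 0: (x=4, y=1)
  Distance 1: (x=4, y=0), (x=5, y=1)
  Distance 2: (x=3, y=0), (x=5, y=0), (x=6, y=1), (x=5, y=2)
  Distance 3: (x=2, y=0), (x=6, y=0), (x=6, y=2), (x=5, y=3)  <- goal reached here
One shortest path (3 moves): (x=4, y=1) -> (x=4, y=0) -> (x=3, y=0) -> (x=2, y=0)

Answer: Shortest path length: 3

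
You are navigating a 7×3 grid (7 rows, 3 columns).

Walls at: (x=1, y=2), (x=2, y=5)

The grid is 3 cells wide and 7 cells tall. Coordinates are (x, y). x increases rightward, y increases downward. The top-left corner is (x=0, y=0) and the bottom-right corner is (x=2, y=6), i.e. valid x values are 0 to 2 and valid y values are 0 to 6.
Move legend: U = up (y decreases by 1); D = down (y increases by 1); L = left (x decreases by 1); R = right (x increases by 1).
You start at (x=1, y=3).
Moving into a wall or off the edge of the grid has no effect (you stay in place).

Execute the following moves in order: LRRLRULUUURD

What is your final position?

Start: (x=1, y=3)
  L (left): (x=1, y=3) -> (x=0, y=3)
  R (right): (x=0, y=3) -> (x=1, y=3)
  R (right): (x=1, y=3) -> (x=2, y=3)
  L (left): (x=2, y=3) -> (x=1, y=3)
  R (right): (x=1, y=3) -> (x=2, y=3)
  U (up): (x=2, y=3) -> (x=2, y=2)
  L (left): blocked, stay at (x=2, y=2)
  U (up): (x=2, y=2) -> (x=2, y=1)
  U (up): (x=2, y=1) -> (x=2, y=0)
  U (up): blocked, stay at (x=2, y=0)
  R (right): blocked, stay at (x=2, y=0)
  D (down): (x=2, y=0) -> (x=2, y=1)
Final: (x=2, y=1)

Answer: Final position: (x=2, y=1)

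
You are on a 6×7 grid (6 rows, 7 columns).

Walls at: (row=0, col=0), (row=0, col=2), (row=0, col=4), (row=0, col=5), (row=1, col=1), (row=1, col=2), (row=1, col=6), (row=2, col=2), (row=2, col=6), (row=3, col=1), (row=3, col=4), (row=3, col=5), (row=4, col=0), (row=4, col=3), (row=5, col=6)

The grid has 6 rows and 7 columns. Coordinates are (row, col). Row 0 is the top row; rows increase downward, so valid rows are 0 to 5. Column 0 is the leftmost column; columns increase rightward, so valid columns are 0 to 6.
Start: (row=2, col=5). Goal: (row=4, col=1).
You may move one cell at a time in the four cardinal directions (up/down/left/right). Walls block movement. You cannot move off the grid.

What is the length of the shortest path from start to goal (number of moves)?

BFS from (row=2, col=5) until reaching (row=4, col=1):
  Distance 0: (row=2, col=5)
  Distance 1: (row=1, col=5), (row=2, col=4)
  Distance 2: (row=1, col=4), (row=2, col=3)
  Distance 3: (row=1, col=3), (row=3, col=3)
  Distance 4: (row=0, col=3), (row=3, col=2)
  Distance 5: (row=4, col=2)
  Distance 6: (row=4, col=1), (row=5, col=2)  <- goal reached here
One shortest path (6 moves): (row=2, col=5) -> (row=2, col=4) -> (row=2, col=3) -> (row=3, col=3) -> (row=3, col=2) -> (row=4, col=2) -> (row=4, col=1)

Answer: Shortest path length: 6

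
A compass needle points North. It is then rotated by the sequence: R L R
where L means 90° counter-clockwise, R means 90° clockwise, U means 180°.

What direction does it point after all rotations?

Answer: Final heading: East

Derivation:
Start: North
  R (right (90° clockwise)) -> East
  L (left (90° counter-clockwise)) -> North
  R (right (90° clockwise)) -> East
Final: East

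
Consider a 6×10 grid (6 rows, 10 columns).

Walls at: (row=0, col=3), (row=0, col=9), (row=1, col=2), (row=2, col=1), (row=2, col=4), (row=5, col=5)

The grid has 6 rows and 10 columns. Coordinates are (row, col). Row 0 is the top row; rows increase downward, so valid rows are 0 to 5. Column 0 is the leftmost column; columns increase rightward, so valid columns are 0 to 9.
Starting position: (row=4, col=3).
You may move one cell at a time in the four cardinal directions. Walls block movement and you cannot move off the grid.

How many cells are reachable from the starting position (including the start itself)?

Answer: Reachable cells: 54

Derivation:
BFS flood-fill from (row=4, col=3):
  Distance 0: (row=4, col=3)
  Distance 1: (row=3, col=3), (row=4, col=2), (row=4, col=4), (row=5, col=3)
  Distance 2: (row=2, col=3), (row=3, col=2), (row=3, col=4), (row=4, col=1), (row=4, col=5), (row=5, col=2), (row=5, col=4)
  Distance 3: (row=1, col=3), (row=2, col=2), (row=3, col=1), (row=3, col=5), (row=4, col=0), (row=4, col=6), (row=5, col=1)
  Distance 4: (row=1, col=4), (row=2, col=5), (row=3, col=0), (row=3, col=6), (row=4, col=7), (row=5, col=0), (row=5, col=6)
  Distance 5: (row=0, col=4), (row=1, col=5), (row=2, col=0), (row=2, col=6), (row=3, col=7), (row=4, col=8), (row=5, col=7)
  Distance 6: (row=0, col=5), (row=1, col=0), (row=1, col=6), (row=2, col=7), (row=3, col=8), (row=4, col=9), (row=5, col=8)
  Distance 7: (row=0, col=0), (row=0, col=6), (row=1, col=1), (row=1, col=7), (row=2, col=8), (row=3, col=9), (row=5, col=9)
  Distance 8: (row=0, col=1), (row=0, col=7), (row=1, col=8), (row=2, col=9)
  Distance 9: (row=0, col=2), (row=0, col=8), (row=1, col=9)
Total reachable: 54 (grid has 54 open cells total)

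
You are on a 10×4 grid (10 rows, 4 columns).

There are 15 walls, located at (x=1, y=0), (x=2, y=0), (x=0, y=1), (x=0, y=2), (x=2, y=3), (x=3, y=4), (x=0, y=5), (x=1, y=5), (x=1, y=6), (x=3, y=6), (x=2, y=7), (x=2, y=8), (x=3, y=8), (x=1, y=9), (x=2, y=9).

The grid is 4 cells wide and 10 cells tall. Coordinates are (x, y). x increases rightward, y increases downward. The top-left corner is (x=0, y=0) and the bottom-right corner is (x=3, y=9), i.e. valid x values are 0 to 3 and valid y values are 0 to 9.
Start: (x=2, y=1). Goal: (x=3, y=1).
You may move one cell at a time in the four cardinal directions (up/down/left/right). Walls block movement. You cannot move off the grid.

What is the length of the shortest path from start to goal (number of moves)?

Answer: Shortest path length: 1

Derivation:
BFS from (x=2, y=1) until reaching (x=3, y=1):
  Distance 0: (x=2, y=1)
  Distance 1: (x=1, y=1), (x=3, y=1), (x=2, y=2)  <- goal reached here
One shortest path (1 moves): (x=2, y=1) -> (x=3, y=1)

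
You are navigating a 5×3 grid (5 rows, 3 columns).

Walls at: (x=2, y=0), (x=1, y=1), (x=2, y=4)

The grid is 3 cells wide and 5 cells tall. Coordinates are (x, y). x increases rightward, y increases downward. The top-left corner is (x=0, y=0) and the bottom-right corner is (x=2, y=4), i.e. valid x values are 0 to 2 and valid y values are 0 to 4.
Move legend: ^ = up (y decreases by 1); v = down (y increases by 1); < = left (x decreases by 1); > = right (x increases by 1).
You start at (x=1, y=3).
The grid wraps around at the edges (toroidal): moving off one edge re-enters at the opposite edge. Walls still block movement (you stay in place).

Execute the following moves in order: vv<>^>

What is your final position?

Start: (x=1, y=3)
  v (down): (x=1, y=3) -> (x=1, y=4)
  v (down): (x=1, y=4) -> (x=1, y=0)
  < (left): (x=1, y=0) -> (x=0, y=0)
  > (right): (x=0, y=0) -> (x=1, y=0)
  ^ (up): (x=1, y=0) -> (x=1, y=4)
  > (right): blocked, stay at (x=1, y=4)
Final: (x=1, y=4)

Answer: Final position: (x=1, y=4)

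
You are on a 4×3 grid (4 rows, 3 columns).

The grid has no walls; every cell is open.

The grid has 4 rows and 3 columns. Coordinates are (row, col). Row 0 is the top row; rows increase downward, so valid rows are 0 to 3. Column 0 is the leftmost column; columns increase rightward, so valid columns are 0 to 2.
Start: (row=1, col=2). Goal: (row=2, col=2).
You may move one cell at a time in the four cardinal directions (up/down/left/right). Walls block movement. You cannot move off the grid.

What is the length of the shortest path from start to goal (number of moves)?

Answer: Shortest path length: 1

Derivation:
BFS from (row=1, col=2) until reaching (row=2, col=2):
  Distance 0: (row=1, col=2)
  Distance 1: (row=0, col=2), (row=1, col=1), (row=2, col=2)  <- goal reached here
One shortest path (1 moves): (row=1, col=2) -> (row=2, col=2)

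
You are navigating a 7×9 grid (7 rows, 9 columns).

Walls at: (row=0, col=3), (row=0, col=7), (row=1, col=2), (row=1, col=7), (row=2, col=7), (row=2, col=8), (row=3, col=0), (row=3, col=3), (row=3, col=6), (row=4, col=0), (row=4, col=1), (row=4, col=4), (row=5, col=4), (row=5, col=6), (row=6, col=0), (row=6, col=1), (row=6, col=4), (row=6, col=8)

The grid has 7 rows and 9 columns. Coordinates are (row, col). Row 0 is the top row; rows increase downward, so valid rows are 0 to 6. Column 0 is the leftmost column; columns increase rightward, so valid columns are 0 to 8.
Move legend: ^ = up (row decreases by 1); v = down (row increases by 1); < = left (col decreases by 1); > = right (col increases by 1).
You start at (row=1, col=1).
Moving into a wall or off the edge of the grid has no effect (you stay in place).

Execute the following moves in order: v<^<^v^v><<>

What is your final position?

Answer: Final position: (row=1, col=1)

Derivation:
Start: (row=1, col=1)
  v (down): (row=1, col=1) -> (row=2, col=1)
  < (left): (row=2, col=1) -> (row=2, col=0)
  ^ (up): (row=2, col=0) -> (row=1, col=0)
  < (left): blocked, stay at (row=1, col=0)
  ^ (up): (row=1, col=0) -> (row=0, col=0)
  v (down): (row=0, col=0) -> (row=1, col=0)
  ^ (up): (row=1, col=0) -> (row=0, col=0)
  v (down): (row=0, col=0) -> (row=1, col=0)
  > (right): (row=1, col=0) -> (row=1, col=1)
  < (left): (row=1, col=1) -> (row=1, col=0)
  < (left): blocked, stay at (row=1, col=0)
  > (right): (row=1, col=0) -> (row=1, col=1)
Final: (row=1, col=1)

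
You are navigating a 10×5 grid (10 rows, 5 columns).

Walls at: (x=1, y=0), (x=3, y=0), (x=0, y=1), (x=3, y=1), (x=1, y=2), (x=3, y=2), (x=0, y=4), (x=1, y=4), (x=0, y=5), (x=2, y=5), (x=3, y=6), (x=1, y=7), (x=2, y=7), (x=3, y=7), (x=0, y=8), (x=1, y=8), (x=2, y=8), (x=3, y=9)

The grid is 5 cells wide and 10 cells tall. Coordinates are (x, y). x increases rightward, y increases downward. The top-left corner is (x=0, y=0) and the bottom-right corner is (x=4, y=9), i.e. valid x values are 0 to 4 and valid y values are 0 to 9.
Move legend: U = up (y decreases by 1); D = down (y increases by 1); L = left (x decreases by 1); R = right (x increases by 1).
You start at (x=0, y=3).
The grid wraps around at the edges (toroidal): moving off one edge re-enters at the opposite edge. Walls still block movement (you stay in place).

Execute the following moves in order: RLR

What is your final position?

Start: (x=0, y=3)
  R (right): (x=0, y=3) -> (x=1, y=3)
  L (left): (x=1, y=3) -> (x=0, y=3)
  R (right): (x=0, y=3) -> (x=1, y=3)
Final: (x=1, y=3)

Answer: Final position: (x=1, y=3)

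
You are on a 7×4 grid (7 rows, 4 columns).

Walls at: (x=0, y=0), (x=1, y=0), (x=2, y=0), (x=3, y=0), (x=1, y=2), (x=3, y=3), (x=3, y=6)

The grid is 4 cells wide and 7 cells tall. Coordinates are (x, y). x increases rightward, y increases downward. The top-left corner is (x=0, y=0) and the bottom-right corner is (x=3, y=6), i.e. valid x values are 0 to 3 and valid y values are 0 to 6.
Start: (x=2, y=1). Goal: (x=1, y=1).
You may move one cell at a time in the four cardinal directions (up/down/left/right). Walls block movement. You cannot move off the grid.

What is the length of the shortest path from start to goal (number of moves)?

Answer: Shortest path length: 1

Derivation:
BFS from (x=2, y=1) until reaching (x=1, y=1):
  Distance 0: (x=2, y=1)
  Distance 1: (x=1, y=1), (x=3, y=1), (x=2, y=2)  <- goal reached here
One shortest path (1 moves): (x=2, y=1) -> (x=1, y=1)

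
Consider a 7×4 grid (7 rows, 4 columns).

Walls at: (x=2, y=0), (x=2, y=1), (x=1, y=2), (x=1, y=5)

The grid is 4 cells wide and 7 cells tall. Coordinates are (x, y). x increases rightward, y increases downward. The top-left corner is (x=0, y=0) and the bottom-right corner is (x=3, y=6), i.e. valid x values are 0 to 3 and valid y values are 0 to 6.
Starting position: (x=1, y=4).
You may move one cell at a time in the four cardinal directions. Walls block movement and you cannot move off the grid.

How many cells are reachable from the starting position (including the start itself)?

BFS flood-fill from (x=1, y=4):
  Distance 0: (x=1, y=4)
  Distance 1: (x=1, y=3), (x=0, y=4), (x=2, y=4)
  Distance 2: (x=0, y=3), (x=2, y=3), (x=3, y=4), (x=0, y=5), (x=2, y=5)
  Distance 3: (x=0, y=2), (x=2, y=2), (x=3, y=3), (x=3, y=5), (x=0, y=6), (x=2, y=6)
  Distance 4: (x=0, y=1), (x=3, y=2), (x=1, y=6), (x=3, y=6)
  Distance 5: (x=0, y=0), (x=1, y=1), (x=3, y=1)
  Distance 6: (x=1, y=0), (x=3, y=0)
Total reachable: 24 (grid has 24 open cells total)

Answer: Reachable cells: 24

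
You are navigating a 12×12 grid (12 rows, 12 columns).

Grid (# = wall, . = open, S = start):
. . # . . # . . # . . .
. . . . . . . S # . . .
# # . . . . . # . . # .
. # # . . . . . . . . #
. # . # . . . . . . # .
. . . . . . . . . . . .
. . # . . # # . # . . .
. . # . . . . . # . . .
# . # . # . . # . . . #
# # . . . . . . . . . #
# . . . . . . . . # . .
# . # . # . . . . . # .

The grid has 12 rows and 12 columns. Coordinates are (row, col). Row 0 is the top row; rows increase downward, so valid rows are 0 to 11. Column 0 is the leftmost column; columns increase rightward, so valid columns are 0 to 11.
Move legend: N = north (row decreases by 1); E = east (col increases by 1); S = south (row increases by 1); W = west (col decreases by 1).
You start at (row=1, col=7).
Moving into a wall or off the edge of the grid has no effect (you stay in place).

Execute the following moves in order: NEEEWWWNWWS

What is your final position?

Answer: Final position: (row=1, col=6)

Derivation:
Start: (row=1, col=7)
  N (north): (row=1, col=7) -> (row=0, col=7)
  [×3]E (east): blocked, stay at (row=0, col=7)
  W (west): (row=0, col=7) -> (row=0, col=6)
  W (west): blocked, stay at (row=0, col=6)
  W (west): blocked, stay at (row=0, col=6)
  N (north): blocked, stay at (row=0, col=6)
  W (west): blocked, stay at (row=0, col=6)
  W (west): blocked, stay at (row=0, col=6)
  S (south): (row=0, col=6) -> (row=1, col=6)
Final: (row=1, col=6)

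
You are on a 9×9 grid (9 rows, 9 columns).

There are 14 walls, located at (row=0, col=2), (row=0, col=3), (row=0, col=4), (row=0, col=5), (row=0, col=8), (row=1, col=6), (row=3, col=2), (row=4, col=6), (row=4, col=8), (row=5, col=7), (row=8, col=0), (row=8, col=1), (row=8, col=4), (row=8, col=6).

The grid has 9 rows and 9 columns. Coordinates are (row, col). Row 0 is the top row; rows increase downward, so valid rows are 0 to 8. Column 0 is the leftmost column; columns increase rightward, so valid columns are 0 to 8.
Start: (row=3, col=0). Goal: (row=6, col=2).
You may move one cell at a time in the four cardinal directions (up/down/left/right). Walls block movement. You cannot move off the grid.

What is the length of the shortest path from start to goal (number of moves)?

Answer: Shortest path length: 5

Derivation:
BFS from (row=3, col=0) until reaching (row=6, col=2):
  Distance 0: (row=3, col=0)
  Distance 1: (row=2, col=0), (row=3, col=1), (row=4, col=0)
  Distance 2: (row=1, col=0), (row=2, col=1), (row=4, col=1), (row=5, col=0)
  Distance 3: (row=0, col=0), (row=1, col=1), (row=2, col=2), (row=4, col=2), (row=5, col=1), (row=6, col=0)
  Distance 4: (row=0, col=1), (row=1, col=2), (row=2, col=3), (row=4, col=3), (row=5, col=2), (row=6, col=1), (row=7, col=0)
  Distance 5: (row=1, col=3), (row=2, col=4), (row=3, col=3), (row=4, col=4), (row=5, col=3), (row=6, col=2), (row=7, col=1)  <- goal reached here
One shortest path (5 moves): (row=3, col=0) -> (row=3, col=1) -> (row=4, col=1) -> (row=4, col=2) -> (row=5, col=2) -> (row=6, col=2)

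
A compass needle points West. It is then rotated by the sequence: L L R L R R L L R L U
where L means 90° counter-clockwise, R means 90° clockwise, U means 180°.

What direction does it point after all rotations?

Start: West
  L (left (90° counter-clockwise)) -> South
  L (left (90° counter-clockwise)) -> East
  R (right (90° clockwise)) -> South
  L (left (90° counter-clockwise)) -> East
  R (right (90° clockwise)) -> South
  R (right (90° clockwise)) -> West
  L (left (90° counter-clockwise)) -> South
  L (left (90° counter-clockwise)) -> East
  R (right (90° clockwise)) -> South
  L (left (90° counter-clockwise)) -> East
  U (U-turn (180°)) -> West
Final: West

Answer: Final heading: West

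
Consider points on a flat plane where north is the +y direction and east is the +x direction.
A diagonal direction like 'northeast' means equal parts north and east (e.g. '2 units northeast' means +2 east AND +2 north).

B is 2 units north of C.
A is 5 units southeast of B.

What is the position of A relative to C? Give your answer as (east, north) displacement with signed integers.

Answer: A is at (east=5, north=-3) relative to C.

Derivation:
Place C at the origin (east=0, north=0).
  B is 2 units north of C: delta (east=+0, north=+2); B at (east=0, north=2).
  A is 5 units southeast of B: delta (east=+5, north=-5); A at (east=5, north=-3).
Therefore A relative to C: (east=5, north=-3).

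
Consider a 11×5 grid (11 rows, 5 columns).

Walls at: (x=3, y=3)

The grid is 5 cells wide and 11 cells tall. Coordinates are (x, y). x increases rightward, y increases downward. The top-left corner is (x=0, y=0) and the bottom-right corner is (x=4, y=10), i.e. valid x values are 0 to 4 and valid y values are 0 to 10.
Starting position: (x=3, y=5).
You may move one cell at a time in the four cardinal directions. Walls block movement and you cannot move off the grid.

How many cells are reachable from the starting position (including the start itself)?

Answer: Reachable cells: 54

Derivation:
BFS flood-fill from (x=3, y=5):
  Distance 0: (x=3, y=5)
  Distance 1: (x=3, y=4), (x=2, y=5), (x=4, y=5), (x=3, y=6)
  Distance 2: (x=2, y=4), (x=4, y=4), (x=1, y=5), (x=2, y=6), (x=4, y=6), (x=3, y=7)
  Distance 3: (x=2, y=3), (x=4, y=3), (x=1, y=4), (x=0, y=5), (x=1, y=6), (x=2, y=7), (x=4, y=7), (x=3, y=8)
  Distance 4: (x=2, y=2), (x=4, y=2), (x=1, y=3), (x=0, y=4), (x=0, y=6), (x=1, y=7), (x=2, y=8), (x=4, y=8), (x=3, y=9)
  Distance 5: (x=2, y=1), (x=4, y=1), (x=1, y=2), (x=3, y=2), (x=0, y=3), (x=0, y=7), (x=1, y=8), (x=2, y=9), (x=4, y=9), (x=3, y=10)
  Distance 6: (x=2, y=0), (x=4, y=0), (x=1, y=1), (x=3, y=1), (x=0, y=2), (x=0, y=8), (x=1, y=9), (x=2, y=10), (x=4, y=10)
  Distance 7: (x=1, y=0), (x=3, y=0), (x=0, y=1), (x=0, y=9), (x=1, y=10)
  Distance 8: (x=0, y=0), (x=0, y=10)
Total reachable: 54 (grid has 54 open cells total)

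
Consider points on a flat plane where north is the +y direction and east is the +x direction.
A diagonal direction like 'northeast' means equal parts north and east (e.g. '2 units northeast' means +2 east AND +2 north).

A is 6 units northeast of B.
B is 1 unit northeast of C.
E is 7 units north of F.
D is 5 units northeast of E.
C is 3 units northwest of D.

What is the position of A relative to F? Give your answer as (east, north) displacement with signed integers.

Place F at the origin (east=0, north=0).
  E is 7 units north of F: delta (east=+0, north=+7); E at (east=0, north=7).
  D is 5 units northeast of E: delta (east=+5, north=+5); D at (east=5, north=12).
  C is 3 units northwest of D: delta (east=-3, north=+3); C at (east=2, north=15).
  B is 1 unit northeast of C: delta (east=+1, north=+1); B at (east=3, north=16).
  A is 6 units northeast of B: delta (east=+6, north=+6); A at (east=9, north=22).
Therefore A relative to F: (east=9, north=22).

Answer: A is at (east=9, north=22) relative to F.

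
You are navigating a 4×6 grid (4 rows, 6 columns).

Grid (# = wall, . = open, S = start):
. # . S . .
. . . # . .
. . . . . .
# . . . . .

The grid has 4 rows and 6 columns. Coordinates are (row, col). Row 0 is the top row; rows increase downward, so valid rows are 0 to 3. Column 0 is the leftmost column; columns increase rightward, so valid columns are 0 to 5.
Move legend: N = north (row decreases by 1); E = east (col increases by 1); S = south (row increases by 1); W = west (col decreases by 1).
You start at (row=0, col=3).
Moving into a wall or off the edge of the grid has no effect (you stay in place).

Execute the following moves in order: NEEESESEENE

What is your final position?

Answer: Final position: (row=1, col=5)

Derivation:
Start: (row=0, col=3)
  N (north): blocked, stay at (row=0, col=3)
  E (east): (row=0, col=3) -> (row=0, col=4)
  E (east): (row=0, col=4) -> (row=0, col=5)
  E (east): blocked, stay at (row=0, col=5)
  S (south): (row=0, col=5) -> (row=1, col=5)
  E (east): blocked, stay at (row=1, col=5)
  S (south): (row=1, col=5) -> (row=2, col=5)
  E (east): blocked, stay at (row=2, col=5)
  E (east): blocked, stay at (row=2, col=5)
  N (north): (row=2, col=5) -> (row=1, col=5)
  E (east): blocked, stay at (row=1, col=5)
Final: (row=1, col=5)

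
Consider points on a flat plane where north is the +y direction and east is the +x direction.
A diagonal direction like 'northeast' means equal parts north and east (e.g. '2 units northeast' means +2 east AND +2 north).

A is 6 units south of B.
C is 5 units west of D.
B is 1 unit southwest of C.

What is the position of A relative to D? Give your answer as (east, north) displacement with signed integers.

Answer: A is at (east=-6, north=-7) relative to D.

Derivation:
Place D at the origin (east=0, north=0).
  C is 5 units west of D: delta (east=-5, north=+0); C at (east=-5, north=0).
  B is 1 unit southwest of C: delta (east=-1, north=-1); B at (east=-6, north=-1).
  A is 6 units south of B: delta (east=+0, north=-6); A at (east=-6, north=-7).
Therefore A relative to D: (east=-6, north=-7).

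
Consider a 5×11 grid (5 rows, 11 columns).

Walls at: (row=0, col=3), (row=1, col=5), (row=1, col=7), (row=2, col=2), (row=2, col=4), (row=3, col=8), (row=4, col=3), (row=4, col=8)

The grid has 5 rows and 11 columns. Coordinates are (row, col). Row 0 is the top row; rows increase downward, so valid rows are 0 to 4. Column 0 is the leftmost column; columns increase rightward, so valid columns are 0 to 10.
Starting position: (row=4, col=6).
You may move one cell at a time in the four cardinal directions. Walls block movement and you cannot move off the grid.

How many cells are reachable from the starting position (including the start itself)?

BFS flood-fill from (row=4, col=6):
  Distance 0: (row=4, col=6)
  Distance 1: (row=3, col=6), (row=4, col=5), (row=4, col=7)
  Distance 2: (row=2, col=6), (row=3, col=5), (row=3, col=7), (row=4, col=4)
  Distance 3: (row=1, col=6), (row=2, col=5), (row=2, col=7), (row=3, col=4)
  Distance 4: (row=0, col=6), (row=2, col=8), (row=3, col=3)
  Distance 5: (row=0, col=5), (row=0, col=7), (row=1, col=8), (row=2, col=3), (row=2, col=9), (row=3, col=2)
  Distance 6: (row=0, col=4), (row=0, col=8), (row=1, col=3), (row=1, col=9), (row=2, col=10), (row=3, col=1), (row=3, col=9), (row=4, col=2)
  Distance 7: (row=0, col=9), (row=1, col=2), (row=1, col=4), (row=1, col=10), (row=2, col=1), (row=3, col=0), (row=3, col=10), (row=4, col=1), (row=4, col=9)
  Distance 8: (row=0, col=2), (row=0, col=10), (row=1, col=1), (row=2, col=0), (row=4, col=0), (row=4, col=10)
  Distance 9: (row=0, col=1), (row=1, col=0)
  Distance 10: (row=0, col=0)
Total reachable: 47 (grid has 47 open cells total)

Answer: Reachable cells: 47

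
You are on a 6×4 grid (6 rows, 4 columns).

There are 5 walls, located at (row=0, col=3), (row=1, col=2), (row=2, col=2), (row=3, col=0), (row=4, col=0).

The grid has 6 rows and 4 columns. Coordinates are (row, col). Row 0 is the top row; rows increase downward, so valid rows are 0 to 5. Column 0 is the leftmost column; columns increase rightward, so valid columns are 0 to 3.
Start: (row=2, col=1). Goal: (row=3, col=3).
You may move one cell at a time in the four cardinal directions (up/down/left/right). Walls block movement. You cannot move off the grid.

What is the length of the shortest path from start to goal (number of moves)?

Answer: Shortest path length: 3

Derivation:
BFS from (row=2, col=1) until reaching (row=3, col=3):
  Distance 0: (row=2, col=1)
  Distance 1: (row=1, col=1), (row=2, col=0), (row=3, col=1)
  Distance 2: (row=0, col=1), (row=1, col=0), (row=3, col=2), (row=4, col=1)
  Distance 3: (row=0, col=0), (row=0, col=2), (row=3, col=3), (row=4, col=2), (row=5, col=1)  <- goal reached here
One shortest path (3 moves): (row=2, col=1) -> (row=3, col=1) -> (row=3, col=2) -> (row=3, col=3)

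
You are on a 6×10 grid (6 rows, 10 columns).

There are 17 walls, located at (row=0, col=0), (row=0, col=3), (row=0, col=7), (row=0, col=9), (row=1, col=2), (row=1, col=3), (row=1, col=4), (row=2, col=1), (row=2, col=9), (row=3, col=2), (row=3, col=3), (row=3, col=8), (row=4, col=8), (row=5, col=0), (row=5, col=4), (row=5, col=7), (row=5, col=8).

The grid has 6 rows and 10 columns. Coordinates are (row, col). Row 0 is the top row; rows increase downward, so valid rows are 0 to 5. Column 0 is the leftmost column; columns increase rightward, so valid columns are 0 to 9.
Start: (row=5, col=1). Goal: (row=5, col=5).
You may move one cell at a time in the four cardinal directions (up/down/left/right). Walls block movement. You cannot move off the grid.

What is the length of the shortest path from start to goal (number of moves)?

BFS from (row=5, col=1) until reaching (row=5, col=5):
  Distance 0: (row=5, col=1)
  Distance 1: (row=4, col=1), (row=5, col=2)
  Distance 2: (row=3, col=1), (row=4, col=0), (row=4, col=2), (row=5, col=3)
  Distance 3: (row=3, col=0), (row=4, col=3)
  Distance 4: (row=2, col=0), (row=4, col=4)
  Distance 5: (row=1, col=0), (row=3, col=4), (row=4, col=5)
  Distance 6: (row=1, col=1), (row=2, col=4), (row=3, col=5), (row=4, col=6), (row=5, col=5)  <- goal reached here
One shortest path (6 moves): (row=5, col=1) -> (row=5, col=2) -> (row=5, col=3) -> (row=4, col=3) -> (row=4, col=4) -> (row=4, col=5) -> (row=5, col=5)

Answer: Shortest path length: 6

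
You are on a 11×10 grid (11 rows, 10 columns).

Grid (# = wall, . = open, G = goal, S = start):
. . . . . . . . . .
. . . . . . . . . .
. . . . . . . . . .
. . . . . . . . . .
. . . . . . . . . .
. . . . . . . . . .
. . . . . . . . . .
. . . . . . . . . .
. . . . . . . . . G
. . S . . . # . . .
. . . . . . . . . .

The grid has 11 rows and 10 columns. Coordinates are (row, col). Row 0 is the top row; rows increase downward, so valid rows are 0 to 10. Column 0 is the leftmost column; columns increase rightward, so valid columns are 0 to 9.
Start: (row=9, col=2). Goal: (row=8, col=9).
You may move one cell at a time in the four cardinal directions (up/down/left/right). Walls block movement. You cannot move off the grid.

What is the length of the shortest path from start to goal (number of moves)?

BFS from (row=9, col=2) until reaching (row=8, col=9):
  Distance 0: (row=9, col=2)
  Distance 1: (row=8, col=2), (row=9, col=1), (row=9, col=3), (row=10, col=2)
  Distance 2: (row=7, col=2), (row=8, col=1), (row=8, col=3), (row=9, col=0), (row=9, col=4), (row=10, col=1), (row=10, col=3)
  Distance 3: (row=6, col=2), (row=7, col=1), (row=7, col=3), (row=8, col=0), (row=8, col=4), (row=9, col=5), (row=10, col=0), (row=10, col=4)
  Distance 4: (row=5, col=2), (row=6, col=1), (row=6, col=3), (row=7, col=0), (row=7, col=4), (row=8, col=5), (row=10, col=5)
  Distance 5: (row=4, col=2), (row=5, col=1), (row=5, col=3), (row=6, col=0), (row=6, col=4), (row=7, col=5), (row=8, col=6), (row=10, col=6)
  Distance 6: (row=3, col=2), (row=4, col=1), (row=4, col=3), (row=5, col=0), (row=5, col=4), (row=6, col=5), (row=7, col=6), (row=8, col=7), (row=10, col=7)
  Distance 7: (row=2, col=2), (row=3, col=1), (row=3, col=3), (row=4, col=0), (row=4, col=4), (row=5, col=5), (row=6, col=6), (row=7, col=7), (row=8, col=8), (row=9, col=7), (row=10, col=8)
  Distance 8: (row=1, col=2), (row=2, col=1), (row=2, col=3), (row=3, col=0), (row=3, col=4), (row=4, col=5), (row=5, col=6), (row=6, col=7), (row=7, col=8), (row=8, col=9), (row=9, col=8), (row=10, col=9)  <- goal reached here
One shortest path (8 moves): (row=9, col=2) -> (row=9, col=3) -> (row=9, col=4) -> (row=9, col=5) -> (row=8, col=5) -> (row=8, col=6) -> (row=8, col=7) -> (row=8, col=8) -> (row=8, col=9)

Answer: Shortest path length: 8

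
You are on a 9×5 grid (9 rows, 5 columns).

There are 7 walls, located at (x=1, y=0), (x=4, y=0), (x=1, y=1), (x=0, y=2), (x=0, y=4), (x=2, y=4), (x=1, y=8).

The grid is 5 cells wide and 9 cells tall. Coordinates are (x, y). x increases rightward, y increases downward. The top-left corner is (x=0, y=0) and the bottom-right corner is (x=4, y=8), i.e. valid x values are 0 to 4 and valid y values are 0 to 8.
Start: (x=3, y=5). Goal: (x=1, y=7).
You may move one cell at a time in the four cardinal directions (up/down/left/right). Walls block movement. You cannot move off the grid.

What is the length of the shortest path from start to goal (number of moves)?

Answer: Shortest path length: 4

Derivation:
BFS from (x=3, y=5) until reaching (x=1, y=7):
  Distance 0: (x=3, y=5)
  Distance 1: (x=3, y=4), (x=2, y=5), (x=4, y=5), (x=3, y=6)
  Distance 2: (x=3, y=3), (x=4, y=4), (x=1, y=5), (x=2, y=6), (x=4, y=6), (x=3, y=7)
  Distance 3: (x=3, y=2), (x=2, y=3), (x=4, y=3), (x=1, y=4), (x=0, y=5), (x=1, y=6), (x=2, y=7), (x=4, y=7), (x=3, y=8)
  Distance 4: (x=3, y=1), (x=2, y=2), (x=4, y=2), (x=1, y=3), (x=0, y=6), (x=1, y=7), (x=2, y=8), (x=4, y=8)  <- goal reached here
One shortest path (4 moves): (x=3, y=5) -> (x=2, y=5) -> (x=1, y=5) -> (x=1, y=6) -> (x=1, y=7)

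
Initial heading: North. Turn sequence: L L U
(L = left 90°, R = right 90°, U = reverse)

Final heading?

Start: North
  L (left (90° counter-clockwise)) -> West
  L (left (90° counter-clockwise)) -> South
  U (U-turn (180°)) -> North
Final: North

Answer: Final heading: North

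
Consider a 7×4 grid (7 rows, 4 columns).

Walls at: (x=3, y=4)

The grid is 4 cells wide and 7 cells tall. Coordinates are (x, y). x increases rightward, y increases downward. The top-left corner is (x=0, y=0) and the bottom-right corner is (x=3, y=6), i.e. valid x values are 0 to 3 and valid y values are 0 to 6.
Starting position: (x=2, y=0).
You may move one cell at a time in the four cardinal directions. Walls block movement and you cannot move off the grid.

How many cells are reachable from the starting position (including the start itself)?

Answer: Reachable cells: 27

Derivation:
BFS flood-fill from (x=2, y=0):
  Distance 0: (x=2, y=0)
  Distance 1: (x=1, y=0), (x=3, y=0), (x=2, y=1)
  Distance 2: (x=0, y=0), (x=1, y=1), (x=3, y=1), (x=2, y=2)
  Distance 3: (x=0, y=1), (x=1, y=2), (x=3, y=2), (x=2, y=3)
  Distance 4: (x=0, y=2), (x=1, y=3), (x=3, y=3), (x=2, y=4)
  Distance 5: (x=0, y=3), (x=1, y=4), (x=2, y=5)
  Distance 6: (x=0, y=4), (x=1, y=5), (x=3, y=5), (x=2, y=6)
  Distance 7: (x=0, y=5), (x=1, y=6), (x=3, y=6)
  Distance 8: (x=0, y=6)
Total reachable: 27 (grid has 27 open cells total)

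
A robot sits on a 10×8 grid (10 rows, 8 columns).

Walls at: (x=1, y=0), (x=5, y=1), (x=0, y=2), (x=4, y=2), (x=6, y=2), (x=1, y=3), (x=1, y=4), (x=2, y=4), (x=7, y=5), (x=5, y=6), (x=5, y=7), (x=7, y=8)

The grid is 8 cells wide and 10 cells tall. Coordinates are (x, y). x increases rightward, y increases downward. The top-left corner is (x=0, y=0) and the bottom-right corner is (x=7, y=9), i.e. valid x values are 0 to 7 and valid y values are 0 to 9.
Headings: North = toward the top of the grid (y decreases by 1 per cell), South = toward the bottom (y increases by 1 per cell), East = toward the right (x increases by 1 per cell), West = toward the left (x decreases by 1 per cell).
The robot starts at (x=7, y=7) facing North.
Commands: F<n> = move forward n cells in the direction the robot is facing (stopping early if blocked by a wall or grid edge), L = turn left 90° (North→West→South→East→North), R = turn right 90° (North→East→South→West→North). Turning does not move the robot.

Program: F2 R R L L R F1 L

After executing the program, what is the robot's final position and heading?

Start: (x=7, y=7), facing North
  F2: move forward 1/2 (blocked), now at (x=7, y=6)
  R: turn right, now facing East
  R: turn right, now facing South
  L: turn left, now facing East
  L: turn left, now facing North
  R: turn right, now facing East
  F1: move forward 0/1 (blocked), now at (x=7, y=6)
  L: turn left, now facing North
Final: (x=7, y=6), facing North

Answer: Final position: (x=7, y=6), facing North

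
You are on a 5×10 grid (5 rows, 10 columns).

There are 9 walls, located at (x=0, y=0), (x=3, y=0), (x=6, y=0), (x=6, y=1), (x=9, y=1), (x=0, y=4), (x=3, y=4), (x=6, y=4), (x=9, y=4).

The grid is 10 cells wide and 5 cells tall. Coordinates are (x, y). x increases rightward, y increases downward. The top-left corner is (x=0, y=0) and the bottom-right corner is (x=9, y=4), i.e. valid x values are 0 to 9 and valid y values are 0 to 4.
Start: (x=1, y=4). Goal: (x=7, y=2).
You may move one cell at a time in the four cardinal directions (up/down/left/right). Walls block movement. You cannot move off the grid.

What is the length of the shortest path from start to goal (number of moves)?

Answer: Shortest path length: 8

Derivation:
BFS from (x=1, y=4) until reaching (x=7, y=2):
  Distance 0: (x=1, y=4)
  Distance 1: (x=1, y=3), (x=2, y=4)
  Distance 2: (x=1, y=2), (x=0, y=3), (x=2, y=3)
  Distance 3: (x=1, y=1), (x=0, y=2), (x=2, y=2), (x=3, y=3)
  Distance 4: (x=1, y=0), (x=0, y=1), (x=2, y=1), (x=3, y=2), (x=4, y=3)
  Distance 5: (x=2, y=0), (x=3, y=1), (x=4, y=2), (x=5, y=3), (x=4, y=4)
  Distance 6: (x=4, y=1), (x=5, y=2), (x=6, y=3), (x=5, y=4)
  Distance 7: (x=4, y=0), (x=5, y=1), (x=6, y=2), (x=7, y=3)
  Distance 8: (x=5, y=0), (x=7, y=2), (x=8, y=3), (x=7, y=4)  <- goal reached here
One shortest path (8 moves): (x=1, y=4) -> (x=2, y=4) -> (x=2, y=3) -> (x=3, y=3) -> (x=4, y=3) -> (x=5, y=3) -> (x=6, y=3) -> (x=7, y=3) -> (x=7, y=2)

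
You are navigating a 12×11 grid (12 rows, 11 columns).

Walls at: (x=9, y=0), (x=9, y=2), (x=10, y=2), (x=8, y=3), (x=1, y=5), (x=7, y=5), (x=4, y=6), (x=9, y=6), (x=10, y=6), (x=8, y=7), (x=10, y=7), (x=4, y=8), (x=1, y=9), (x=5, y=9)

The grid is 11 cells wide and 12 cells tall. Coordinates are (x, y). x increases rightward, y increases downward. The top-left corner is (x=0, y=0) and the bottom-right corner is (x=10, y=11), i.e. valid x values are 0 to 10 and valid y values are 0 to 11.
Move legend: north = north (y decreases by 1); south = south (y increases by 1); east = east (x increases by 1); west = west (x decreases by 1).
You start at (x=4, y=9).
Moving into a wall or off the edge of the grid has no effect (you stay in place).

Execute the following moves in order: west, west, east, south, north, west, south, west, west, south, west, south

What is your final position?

Answer: Final position: (x=0, y=11)

Derivation:
Start: (x=4, y=9)
  west (west): (x=4, y=9) -> (x=3, y=9)
  west (west): (x=3, y=9) -> (x=2, y=9)
  east (east): (x=2, y=9) -> (x=3, y=9)
  south (south): (x=3, y=9) -> (x=3, y=10)
  north (north): (x=3, y=10) -> (x=3, y=9)
  west (west): (x=3, y=9) -> (x=2, y=9)
  south (south): (x=2, y=9) -> (x=2, y=10)
  west (west): (x=2, y=10) -> (x=1, y=10)
  west (west): (x=1, y=10) -> (x=0, y=10)
  south (south): (x=0, y=10) -> (x=0, y=11)
  west (west): blocked, stay at (x=0, y=11)
  south (south): blocked, stay at (x=0, y=11)
Final: (x=0, y=11)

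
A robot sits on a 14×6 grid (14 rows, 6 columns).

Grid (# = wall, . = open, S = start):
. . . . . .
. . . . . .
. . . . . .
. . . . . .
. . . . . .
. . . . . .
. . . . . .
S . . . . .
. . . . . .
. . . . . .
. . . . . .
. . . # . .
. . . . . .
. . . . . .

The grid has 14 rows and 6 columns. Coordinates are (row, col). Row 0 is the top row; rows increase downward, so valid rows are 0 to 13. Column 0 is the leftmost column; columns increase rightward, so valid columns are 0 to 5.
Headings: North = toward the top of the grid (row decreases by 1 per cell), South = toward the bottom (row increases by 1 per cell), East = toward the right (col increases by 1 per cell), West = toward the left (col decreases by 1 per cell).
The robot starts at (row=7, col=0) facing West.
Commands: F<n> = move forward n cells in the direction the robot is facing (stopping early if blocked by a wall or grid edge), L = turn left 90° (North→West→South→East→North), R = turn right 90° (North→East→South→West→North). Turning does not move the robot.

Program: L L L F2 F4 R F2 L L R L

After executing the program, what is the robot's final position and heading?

Start: (row=7, col=0), facing West
  L: turn left, now facing South
  L: turn left, now facing East
  L: turn left, now facing North
  F2: move forward 2, now at (row=5, col=0)
  F4: move forward 4, now at (row=1, col=0)
  R: turn right, now facing East
  F2: move forward 2, now at (row=1, col=2)
  L: turn left, now facing North
  L: turn left, now facing West
  R: turn right, now facing North
  L: turn left, now facing West
Final: (row=1, col=2), facing West

Answer: Final position: (row=1, col=2), facing West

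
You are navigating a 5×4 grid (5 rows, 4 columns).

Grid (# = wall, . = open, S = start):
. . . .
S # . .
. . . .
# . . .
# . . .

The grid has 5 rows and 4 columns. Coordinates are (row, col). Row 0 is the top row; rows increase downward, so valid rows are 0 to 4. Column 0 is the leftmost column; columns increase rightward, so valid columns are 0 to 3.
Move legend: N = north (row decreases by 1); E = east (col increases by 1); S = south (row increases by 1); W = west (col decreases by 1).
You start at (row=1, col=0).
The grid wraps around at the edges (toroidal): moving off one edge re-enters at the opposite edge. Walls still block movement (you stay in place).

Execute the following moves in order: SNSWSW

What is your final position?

Answer: Final position: (row=3, col=2)

Derivation:
Start: (row=1, col=0)
  S (south): (row=1, col=0) -> (row=2, col=0)
  N (north): (row=2, col=0) -> (row=1, col=0)
  S (south): (row=1, col=0) -> (row=2, col=0)
  W (west): (row=2, col=0) -> (row=2, col=3)
  S (south): (row=2, col=3) -> (row=3, col=3)
  W (west): (row=3, col=3) -> (row=3, col=2)
Final: (row=3, col=2)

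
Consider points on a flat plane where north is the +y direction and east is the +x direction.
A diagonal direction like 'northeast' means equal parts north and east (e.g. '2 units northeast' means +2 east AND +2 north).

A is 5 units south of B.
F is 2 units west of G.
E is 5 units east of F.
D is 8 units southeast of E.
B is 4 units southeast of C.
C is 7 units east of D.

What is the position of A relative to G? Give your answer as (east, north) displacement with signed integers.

Place G at the origin (east=0, north=0).
  F is 2 units west of G: delta (east=-2, north=+0); F at (east=-2, north=0).
  E is 5 units east of F: delta (east=+5, north=+0); E at (east=3, north=0).
  D is 8 units southeast of E: delta (east=+8, north=-8); D at (east=11, north=-8).
  C is 7 units east of D: delta (east=+7, north=+0); C at (east=18, north=-8).
  B is 4 units southeast of C: delta (east=+4, north=-4); B at (east=22, north=-12).
  A is 5 units south of B: delta (east=+0, north=-5); A at (east=22, north=-17).
Therefore A relative to G: (east=22, north=-17).

Answer: A is at (east=22, north=-17) relative to G.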